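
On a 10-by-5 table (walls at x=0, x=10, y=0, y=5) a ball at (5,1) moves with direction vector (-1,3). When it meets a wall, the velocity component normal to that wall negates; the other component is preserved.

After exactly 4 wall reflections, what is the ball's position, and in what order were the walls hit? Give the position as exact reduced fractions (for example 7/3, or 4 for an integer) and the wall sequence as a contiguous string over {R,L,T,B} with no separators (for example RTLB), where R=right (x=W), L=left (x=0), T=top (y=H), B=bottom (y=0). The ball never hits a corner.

Final position: (0,4)
Wall sequence: TBTL

1. t=4/3 → T at (11/3,5); v=(-1,-3)
2. t=5/3 → B at (2,0); v=(-1,3)
3. t=5/3 → T at (1/3,5); v=(-1,-3)
4. t=1/3 → L at (0,4); v=(1,-3)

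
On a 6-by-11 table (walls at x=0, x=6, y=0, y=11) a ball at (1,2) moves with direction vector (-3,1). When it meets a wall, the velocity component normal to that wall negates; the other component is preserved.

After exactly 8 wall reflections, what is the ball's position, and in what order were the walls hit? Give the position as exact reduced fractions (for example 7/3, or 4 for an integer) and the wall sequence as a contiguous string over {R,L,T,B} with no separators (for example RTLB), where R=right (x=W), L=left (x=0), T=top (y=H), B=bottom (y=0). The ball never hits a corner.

1. t=1/3 → L at (0,7/3); v=(3,1)
2. t=2 → R at (6,13/3); v=(-3,1)
3. t=2 → L at (0,19/3); v=(3,1)
4. t=2 → R at (6,25/3); v=(-3,1)
5. t=2 → L at (0,31/3); v=(3,1)
6. t=2/3 → T at (2,11); v=(3,-1)
7. t=4/3 → R at (6,29/3); v=(-3,-1)
8. t=2 → L at (0,23/3); v=(3,-1)

Final position: (0,23/3)
Wall sequence: LRLRLTRL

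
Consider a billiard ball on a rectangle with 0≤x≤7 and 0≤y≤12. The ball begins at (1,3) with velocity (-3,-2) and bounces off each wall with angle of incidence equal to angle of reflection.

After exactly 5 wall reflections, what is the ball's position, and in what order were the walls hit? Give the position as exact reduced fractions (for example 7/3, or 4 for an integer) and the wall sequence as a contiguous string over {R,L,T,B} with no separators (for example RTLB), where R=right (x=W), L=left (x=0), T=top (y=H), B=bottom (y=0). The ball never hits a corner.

1. t=1/3 → L at (0,7/3); v=(3,-2)
2. t=7/6 → B at (7/2,0); v=(3,2)
3. t=7/6 → R at (7,7/3); v=(-3,2)
4. t=7/3 → L at (0,7); v=(3,2)
5. t=7/3 → R at (7,35/3); v=(-3,2)

Final position: (7,35/3)
Wall sequence: LBRLR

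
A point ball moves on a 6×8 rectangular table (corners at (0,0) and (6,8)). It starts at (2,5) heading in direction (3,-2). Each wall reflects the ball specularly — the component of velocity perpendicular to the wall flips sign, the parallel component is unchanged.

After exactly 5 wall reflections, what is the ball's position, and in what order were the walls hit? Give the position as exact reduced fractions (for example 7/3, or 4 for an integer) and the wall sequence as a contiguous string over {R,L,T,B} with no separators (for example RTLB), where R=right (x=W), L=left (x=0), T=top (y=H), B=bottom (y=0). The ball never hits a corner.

Final position: (5/2,8)
Wall sequence: RBLRT

1. t=4/3 → R at (6,7/3); v=(-3,-2)
2. t=7/6 → B at (5/2,0); v=(-3,2)
3. t=5/6 → L at (0,5/3); v=(3,2)
4. t=2 → R at (6,17/3); v=(-3,2)
5. t=7/6 → T at (5/2,8); v=(-3,-2)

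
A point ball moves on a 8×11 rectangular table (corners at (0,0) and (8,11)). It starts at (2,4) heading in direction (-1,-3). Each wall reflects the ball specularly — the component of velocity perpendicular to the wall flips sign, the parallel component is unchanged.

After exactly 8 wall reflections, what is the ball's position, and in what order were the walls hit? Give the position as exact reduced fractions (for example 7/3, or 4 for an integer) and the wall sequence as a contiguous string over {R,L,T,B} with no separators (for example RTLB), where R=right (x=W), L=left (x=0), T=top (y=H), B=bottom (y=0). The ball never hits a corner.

Final position: (0,6)
Wall sequence: BLTBRTBL

1. t=4/3 → B at (2/3,0); v=(-1,3)
2. t=2/3 → L at (0,2); v=(1,3)
3. t=3 → T at (3,11); v=(1,-3)
4. t=11/3 → B at (20/3,0); v=(1,3)
5. t=4/3 → R at (8,4); v=(-1,3)
6. t=7/3 → T at (17/3,11); v=(-1,-3)
7. t=11/3 → B at (2,0); v=(-1,3)
8. t=2 → L at (0,6); v=(1,3)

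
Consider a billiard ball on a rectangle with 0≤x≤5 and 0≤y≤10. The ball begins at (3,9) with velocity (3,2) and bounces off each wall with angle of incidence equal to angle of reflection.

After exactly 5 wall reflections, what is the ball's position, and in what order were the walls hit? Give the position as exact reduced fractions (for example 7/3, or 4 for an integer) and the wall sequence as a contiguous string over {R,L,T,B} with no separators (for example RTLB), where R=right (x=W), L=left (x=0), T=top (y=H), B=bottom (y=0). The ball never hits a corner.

1. t=1/2 → T at (9/2,10); v=(3,-2)
2. t=1/6 → R at (5,29/3); v=(-3,-2)
3. t=5/3 → L at (0,19/3); v=(3,-2)
4. t=5/3 → R at (5,3); v=(-3,-2)
5. t=3/2 → B at (1/2,0); v=(-3,2)

Final position: (1/2,0)
Wall sequence: TRLRB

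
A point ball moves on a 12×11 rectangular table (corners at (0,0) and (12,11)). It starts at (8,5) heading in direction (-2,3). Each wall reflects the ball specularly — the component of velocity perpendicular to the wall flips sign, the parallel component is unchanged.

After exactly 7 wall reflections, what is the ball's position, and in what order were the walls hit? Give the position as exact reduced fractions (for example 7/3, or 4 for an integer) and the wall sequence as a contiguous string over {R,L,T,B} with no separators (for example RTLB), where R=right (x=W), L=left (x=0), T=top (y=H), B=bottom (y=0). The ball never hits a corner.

1. t=2 → T at (4,11); v=(-2,-3)
2. t=2 → L at (0,5); v=(2,-3)
3. t=5/3 → B at (10/3,0); v=(2,3)
4. t=11/3 → T at (32/3,11); v=(2,-3)
5. t=2/3 → R at (12,9); v=(-2,-3)
6. t=3 → B at (6,0); v=(-2,3)
7. t=3 → L at (0,9); v=(2,3)

Final position: (0,9)
Wall sequence: TLBTRBL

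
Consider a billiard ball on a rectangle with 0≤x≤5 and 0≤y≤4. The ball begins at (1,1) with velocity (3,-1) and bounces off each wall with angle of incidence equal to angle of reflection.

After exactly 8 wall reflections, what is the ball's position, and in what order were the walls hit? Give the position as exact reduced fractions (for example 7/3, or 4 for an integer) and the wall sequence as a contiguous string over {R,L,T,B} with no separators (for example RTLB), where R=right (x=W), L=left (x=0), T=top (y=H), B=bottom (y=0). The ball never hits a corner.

1. t=1 → B at (4,0); v=(3,1)
2. t=1/3 → R at (5,1/3); v=(-3,1)
3. t=5/3 → L at (0,2); v=(3,1)
4. t=5/3 → R at (5,11/3); v=(-3,1)
5. t=1/3 → T at (4,4); v=(-3,-1)
6. t=4/3 → L at (0,8/3); v=(3,-1)
7. t=5/3 → R at (5,1); v=(-3,-1)
8. t=1 → B at (2,0); v=(-3,1)

Final position: (2,0)
Wall sequence: BRLRTLRB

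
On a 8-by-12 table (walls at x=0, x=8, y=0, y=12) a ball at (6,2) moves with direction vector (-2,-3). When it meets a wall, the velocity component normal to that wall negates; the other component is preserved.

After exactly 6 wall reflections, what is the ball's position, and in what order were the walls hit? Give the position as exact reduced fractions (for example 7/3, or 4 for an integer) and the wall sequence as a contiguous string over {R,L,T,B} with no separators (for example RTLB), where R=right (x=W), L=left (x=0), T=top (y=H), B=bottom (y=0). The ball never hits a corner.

Final position: (0,7)
Wall sequence: BLTRBL

1. t=2/3 → B at (14/3,0); v=(-2,3)
2. t=7/3 → L at (0,7); v=(2,3)
3. t=5/3 → T at (10/3,12); v=(2,-3)
4. t=7/3 → R at (8,5); v=(-2,-3)
5. t=5/3 → B at (14/3,0); v=(-2,3)
6. t=7/3 → L at (0,7); v=(2,3)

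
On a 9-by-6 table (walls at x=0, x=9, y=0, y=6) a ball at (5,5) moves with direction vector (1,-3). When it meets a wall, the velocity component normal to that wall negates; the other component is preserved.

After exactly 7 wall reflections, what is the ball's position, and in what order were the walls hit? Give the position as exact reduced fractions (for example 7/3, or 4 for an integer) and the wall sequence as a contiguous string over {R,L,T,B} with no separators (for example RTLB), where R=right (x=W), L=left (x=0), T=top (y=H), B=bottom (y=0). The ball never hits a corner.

1. t=5/3 → B at (20/3,0); v=(1,3)
2. t=2 → T at (26/3,6); v=(1,-3)
3. t=1/3 → R at (9,5); v=(-1,-3)
4. t=5/3 → B at (22/3,0); v=(-1,3)
5. t=2 → T at (16/3,6); v=(-1,-3)
6. t=2 → B at (10/3,0); v=(-1,3)
7. t=2 → T at (4/3,6); v=(-1,-3)

Final position: (4/3,6)
Wall sequence: BTRBTBT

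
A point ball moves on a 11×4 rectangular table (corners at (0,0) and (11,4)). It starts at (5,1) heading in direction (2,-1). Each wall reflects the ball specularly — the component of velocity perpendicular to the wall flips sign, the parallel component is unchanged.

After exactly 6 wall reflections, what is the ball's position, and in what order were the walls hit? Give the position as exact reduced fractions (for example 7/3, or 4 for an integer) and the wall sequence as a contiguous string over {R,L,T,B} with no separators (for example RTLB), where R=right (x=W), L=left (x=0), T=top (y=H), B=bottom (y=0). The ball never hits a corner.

Final position: (9,4)
Wall sequence: BRTLBT

1. t=1 → B at (7,0); v=(2,1)
2. t=2 → R at (11,2); v=(-2,1)
3. t=2 → T at (7,4); v=(-2,-1)
4. t=7/2 → L at (0,1/2); v=(2,-1)
5. t=1/2 → B at (1,0); v=(2,1)
6. t=4 → T at (9,4); v=(2,-1)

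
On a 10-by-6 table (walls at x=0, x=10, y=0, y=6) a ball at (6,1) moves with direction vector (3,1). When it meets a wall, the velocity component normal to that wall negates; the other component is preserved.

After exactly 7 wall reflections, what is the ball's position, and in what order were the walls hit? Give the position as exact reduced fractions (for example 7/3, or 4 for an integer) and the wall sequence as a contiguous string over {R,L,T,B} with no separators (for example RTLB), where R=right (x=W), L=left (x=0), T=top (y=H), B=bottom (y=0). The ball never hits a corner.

1. t=4/3 → R at (10,7/3); v=(-3,1)
2. t=10/3 → L at (0,17/3); v=(3,1)
3. t=1/3 → T at (1,6); v=(3,-1)
4. t=3 → R at (10,3); v=(-3,-1)
5. t=3 → B at (1,0); v=(-3,1)
6. t=1/3 → L at (0,1/3); v=(3,1)
7. t=10/3 → R at (10,11/3); v=(-3,1)

Final position: (10,11/3)
Wall sequence: RLTRBLR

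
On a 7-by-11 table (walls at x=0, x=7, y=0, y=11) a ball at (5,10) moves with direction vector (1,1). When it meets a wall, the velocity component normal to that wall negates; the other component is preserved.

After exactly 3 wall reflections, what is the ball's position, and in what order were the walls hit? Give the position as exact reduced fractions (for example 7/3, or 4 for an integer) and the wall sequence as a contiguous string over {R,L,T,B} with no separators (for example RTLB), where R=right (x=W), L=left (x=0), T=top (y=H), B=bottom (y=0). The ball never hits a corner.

1. t=1 → T at (6,11); v=(1,-1)
2. t=1 → R at (7,10); v=(-1,-1)
3. t=7 → L at (0,3); v=(1,-1)

Final position: (0,3)
Wall sequence: TRL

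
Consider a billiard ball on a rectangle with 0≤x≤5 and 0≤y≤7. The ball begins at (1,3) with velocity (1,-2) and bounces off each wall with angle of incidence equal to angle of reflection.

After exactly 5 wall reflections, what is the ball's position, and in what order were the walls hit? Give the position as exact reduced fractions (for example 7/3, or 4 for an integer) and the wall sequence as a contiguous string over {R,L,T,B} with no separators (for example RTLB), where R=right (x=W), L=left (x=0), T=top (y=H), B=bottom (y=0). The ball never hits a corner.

1. t=3/2 → B at (5/2,0); v=(1,2)
2. t=5/2 → R at (5,5); v=(-1,2)
3. t=1 → T at (4,7); v=(-1,-2)
4. t=7/2 → B at (1/2,0); v=(-1,2)
5. t=1/2 → L at (0,1); v=(1,2)

Final position: (0,1)
Wall sequence: BRTBL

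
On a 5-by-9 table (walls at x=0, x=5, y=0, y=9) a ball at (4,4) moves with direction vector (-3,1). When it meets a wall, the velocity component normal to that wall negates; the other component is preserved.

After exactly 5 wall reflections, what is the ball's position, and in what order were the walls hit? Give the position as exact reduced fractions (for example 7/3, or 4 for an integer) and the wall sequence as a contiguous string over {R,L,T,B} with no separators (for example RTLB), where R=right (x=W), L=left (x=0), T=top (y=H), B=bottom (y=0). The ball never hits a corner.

Final position: (5,23/3)
Wall sequence: LRLTR

1. t=4/3 → L at (0,16/3); v=(3,1)
2. t=5/3 → R at (5,7); v=(-3,1)
3. t=5/3 → L at (0,26/3); v=(3,1)
4. t=1/3 → T at (1,9); v=(3,-1)
5. t=4/3 → R at (5,23/3); v=(-3,-1)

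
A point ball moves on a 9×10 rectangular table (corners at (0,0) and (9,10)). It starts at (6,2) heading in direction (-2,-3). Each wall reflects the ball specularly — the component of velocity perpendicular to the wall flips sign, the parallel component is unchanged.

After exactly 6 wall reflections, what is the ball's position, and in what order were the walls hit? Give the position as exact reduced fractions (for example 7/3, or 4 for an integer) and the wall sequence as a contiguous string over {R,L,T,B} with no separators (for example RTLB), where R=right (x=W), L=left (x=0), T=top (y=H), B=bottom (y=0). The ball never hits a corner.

1. t=2/3 → B at (14/3,0); v=(-2,3)
2. t=7/3 → L at (0,7); v=(2,3)
3. t=1 → T at (2,10); v=(2,-3)
4. t=10/3 → B at (26/3,0); v=(2,3)
5. t=1/6 → R at (9,1/2); v=(-2,3)
6. t=19/6 → T at (8/3,10); v=(-2,-3)

Final position: (8/3,10)
Wall sequence: BLTBRT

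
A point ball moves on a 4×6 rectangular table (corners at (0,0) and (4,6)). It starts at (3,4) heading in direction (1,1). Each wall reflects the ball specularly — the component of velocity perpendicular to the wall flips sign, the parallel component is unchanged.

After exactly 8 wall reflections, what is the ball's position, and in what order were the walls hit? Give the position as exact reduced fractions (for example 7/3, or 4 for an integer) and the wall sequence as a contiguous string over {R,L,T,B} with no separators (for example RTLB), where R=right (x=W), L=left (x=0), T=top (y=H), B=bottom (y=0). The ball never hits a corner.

Final position: (4,3)
Wall sequence: RTLBRLTR

1. t=1 → R at (4,5); v=(-1,1)
2. t=1 → T at (3,6); v=(-1,-1)
3. t=3 → L at (0,3); v=(1,-1)
4. t=3 → B at (3,0); v=(1,1)
5. t=1 → R at (4,1); v=(-1,1)
6. t=4 → L at (0,5); v=(1,1)
7. t=1 → T at (1,6); v=(1,-1)
8. t=3 → R at (4,3); v=(-1,-1)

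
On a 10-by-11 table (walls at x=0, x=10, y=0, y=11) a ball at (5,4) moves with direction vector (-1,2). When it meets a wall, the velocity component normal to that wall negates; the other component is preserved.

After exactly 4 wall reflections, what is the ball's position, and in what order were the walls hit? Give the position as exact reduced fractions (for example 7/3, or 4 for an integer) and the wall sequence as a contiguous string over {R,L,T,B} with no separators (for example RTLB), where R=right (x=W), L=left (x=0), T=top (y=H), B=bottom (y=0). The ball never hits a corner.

Final position: (19/2,11)
Wall sequence: TLBT

1. t=7/2 → T at (3/2,11); v=(-1,-2)
2. t=3/2 → L at (0,8); v=(1,-2)
3. t=4 → B at (4,0); v=(1,2)
4. t=11/2 → T at (19/2,11); v=(1,-2)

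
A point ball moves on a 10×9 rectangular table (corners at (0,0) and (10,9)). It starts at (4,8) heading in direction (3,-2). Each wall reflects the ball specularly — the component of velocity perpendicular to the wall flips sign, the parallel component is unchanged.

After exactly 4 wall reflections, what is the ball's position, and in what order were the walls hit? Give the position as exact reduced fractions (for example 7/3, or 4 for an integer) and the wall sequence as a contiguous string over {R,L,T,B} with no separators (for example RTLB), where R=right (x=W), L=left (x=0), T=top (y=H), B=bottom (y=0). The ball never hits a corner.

Final position: (19/2,9)
Wall sequence: RBLT

1. t=2 → R at (10,4); v=(-3,-2)
2. t=2 → B at (4,0); v=(-3,2)
3. t=4/3 → L at (0,8/3); v=(3,2)
4. t=19/6 → T at (19/2,9); v=(3,-2)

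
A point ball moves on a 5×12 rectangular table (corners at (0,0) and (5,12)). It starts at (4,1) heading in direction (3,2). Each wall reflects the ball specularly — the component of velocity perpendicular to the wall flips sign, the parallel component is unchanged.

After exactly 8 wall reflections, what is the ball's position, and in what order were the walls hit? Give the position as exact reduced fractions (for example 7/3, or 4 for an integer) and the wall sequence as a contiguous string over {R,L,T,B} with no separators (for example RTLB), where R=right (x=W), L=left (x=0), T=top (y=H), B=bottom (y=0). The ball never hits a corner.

Final position: (5,7/3)
Wall sequence: RLRLTRLR

1. t=1/3 → R at (5,5/3); v=(-3,2)
2. t=5/3 → L at (0,5); v=(3,2)
3. t=5/3 → R at (5,25/3); v=(-3,2)
4. t=5/3 → L at (0,35/3); v=(3,2)
5. t=1/6 → T at (1/2,12); v=(3,-2)
6. t=3/2 → R at (5,9); v=(-3,-2)
7. t=5/3 → L at (0,17/3); v=(3,-2)
8. t=5/3 → R at (5,7/3); v=(-3,-2)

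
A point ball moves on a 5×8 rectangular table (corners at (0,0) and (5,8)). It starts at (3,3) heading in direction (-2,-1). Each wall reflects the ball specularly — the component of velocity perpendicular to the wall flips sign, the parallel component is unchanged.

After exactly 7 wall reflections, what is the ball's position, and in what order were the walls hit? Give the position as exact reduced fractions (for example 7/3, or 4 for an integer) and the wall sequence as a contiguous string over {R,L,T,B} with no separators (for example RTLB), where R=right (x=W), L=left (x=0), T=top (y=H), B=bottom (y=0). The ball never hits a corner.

1. t=3/2 → L at (0,3/2); v=(2,-1)
2. t=3/2 → B at (3,0); v=(2,1)
3. t=1 → R at (5,1); v=(-2,1)
4. t=5/2 → L at (0,7/2); v=(2,1)
5. t=5/2 → R at (5,6); v=(-2,1)
6. t=2 → T at (1,8); v=(-2,-1)
7. t=1/2 → L at (0,15/2); v=(2,-1)

Final position: (0,15/2)
Wall sequence: LBRLRTL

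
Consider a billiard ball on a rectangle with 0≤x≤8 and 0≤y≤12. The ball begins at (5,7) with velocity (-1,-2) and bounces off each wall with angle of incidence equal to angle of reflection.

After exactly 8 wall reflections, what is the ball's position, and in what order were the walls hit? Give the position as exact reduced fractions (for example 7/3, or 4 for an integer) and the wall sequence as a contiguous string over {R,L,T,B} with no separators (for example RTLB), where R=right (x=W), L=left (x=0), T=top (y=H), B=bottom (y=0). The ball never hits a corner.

Final position: (13/2,0)
Wall sequence: BLTRBLTB

1. t=7/2 → B at (3/2,0); v=(-1,2)
2. t=3/2 → L at (0,3); v=(1,2)
3. t=9/2 → T at (9/2,12); v=(1,-2)
4. t=7/2 → R at (8,5); v=(-1,-2)
5. t=5/2 → B at (11/2,0); v=(-1,2)
6. t=11/2 → L at (0,11); v=(1,2)
7. t=1/2 → T at (1/2,12); v=(1,-2)
8. t=6 → B at (13/2,0); v=(1,2)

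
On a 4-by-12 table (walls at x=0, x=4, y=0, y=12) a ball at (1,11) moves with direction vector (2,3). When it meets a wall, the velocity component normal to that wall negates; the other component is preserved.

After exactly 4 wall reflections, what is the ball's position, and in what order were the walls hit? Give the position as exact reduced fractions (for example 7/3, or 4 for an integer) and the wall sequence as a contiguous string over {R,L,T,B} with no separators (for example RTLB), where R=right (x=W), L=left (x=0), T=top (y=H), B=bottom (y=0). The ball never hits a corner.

Final position: (5/3,0)
Wall sequence: TRLB

1. t=1/3 → T at (5/3,12); v=(2,-3)
2. t=7/6 → R at (4,17/2); v=(-2,-3)
3. t=2 → L at (0,5/2); v=(2,-3)
4. t=5/6 → B at (5/3,0); v=(2,3)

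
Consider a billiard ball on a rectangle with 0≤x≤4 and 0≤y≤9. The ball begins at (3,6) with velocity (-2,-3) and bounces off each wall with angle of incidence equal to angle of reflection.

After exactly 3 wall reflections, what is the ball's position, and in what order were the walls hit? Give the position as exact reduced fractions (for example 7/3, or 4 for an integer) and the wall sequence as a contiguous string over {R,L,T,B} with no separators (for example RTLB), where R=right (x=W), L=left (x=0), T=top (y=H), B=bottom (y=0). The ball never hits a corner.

Final position: (4,9/2)
Wall sequence: LBR

1. t=3/2 → L at (0,3/2); v=(2,-3)
2. t=1/2 → B at (1,0); v=(2,3)
3. t=3/2 → R at (4,9/2); v=(-2,3)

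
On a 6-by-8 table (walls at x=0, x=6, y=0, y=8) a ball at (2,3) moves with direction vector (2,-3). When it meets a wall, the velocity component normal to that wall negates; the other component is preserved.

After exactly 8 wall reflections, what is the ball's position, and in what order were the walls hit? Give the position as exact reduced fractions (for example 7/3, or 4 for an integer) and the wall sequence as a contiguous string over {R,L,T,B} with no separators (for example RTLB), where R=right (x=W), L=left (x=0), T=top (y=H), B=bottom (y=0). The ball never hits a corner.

Final position: (0,2)
Wall sequence: BRTLBRTL

1. t=1 → B at (4,0); v=(2,3)
2. t=1 → R at (6,3); v=(-2,3)
3. t=5/3 → T at (8/3,8); v=(-2,-3)
4. t=4/3 → L at (0,4); v=(2,-3)
5. t=4/3 → B at (8/3,0); v=(2,3)
6. t=5/3 → R at (6,5); v=(-2,3)
7. t=1 → T at (4,8); v=(-2,-3)
8. t=2 → L at (0,2); v=(2,-3)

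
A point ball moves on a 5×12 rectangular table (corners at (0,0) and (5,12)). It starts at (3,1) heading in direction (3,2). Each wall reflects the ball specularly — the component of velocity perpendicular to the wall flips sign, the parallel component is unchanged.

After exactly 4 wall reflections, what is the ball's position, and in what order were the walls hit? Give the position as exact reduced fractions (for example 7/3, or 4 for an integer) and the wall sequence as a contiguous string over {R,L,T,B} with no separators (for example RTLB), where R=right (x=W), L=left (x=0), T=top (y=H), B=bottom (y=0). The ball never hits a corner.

Final position: (1/2,12)
Wall sequence: RLRT

1. t=2/3 → R at (5,7/3); v=(-3,2)
2. t=5/3 → L at (0,17/3); v=(3,2)
3. t=5/3 → R at (5,9); v=(-3,2)
4. t=3/2 → T at (1/2,12); v=(-3,-2)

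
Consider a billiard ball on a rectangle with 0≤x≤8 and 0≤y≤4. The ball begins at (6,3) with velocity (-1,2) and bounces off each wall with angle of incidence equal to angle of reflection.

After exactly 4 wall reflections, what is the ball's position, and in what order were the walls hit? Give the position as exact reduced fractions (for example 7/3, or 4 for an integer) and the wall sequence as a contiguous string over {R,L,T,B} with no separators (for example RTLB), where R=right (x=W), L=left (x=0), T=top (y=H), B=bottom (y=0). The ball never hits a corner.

Final position: (0,1)
Wall sequence: TBTL

1. t=1/2 → T at (11/2,4); v=(-1,-2)
2. t=2 → B at (7/2,0); v=(-1,2)
3. t=2 → T at (3/2,4); v=(-1,-2)
4. t=3/2 → L at (0,1); v=(1,-2)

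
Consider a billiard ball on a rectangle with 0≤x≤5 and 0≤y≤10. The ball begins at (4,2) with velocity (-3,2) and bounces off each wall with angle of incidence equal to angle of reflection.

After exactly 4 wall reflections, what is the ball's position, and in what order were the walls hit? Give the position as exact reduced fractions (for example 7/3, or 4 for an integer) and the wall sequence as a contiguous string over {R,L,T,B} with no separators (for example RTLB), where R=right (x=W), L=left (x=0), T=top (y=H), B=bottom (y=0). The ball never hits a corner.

1. t=4/3 → L at (0,14/3); v=(3,2)
2. t=5/3 → R at (5,8); v=(-3,2)
3. t=1 → T at (2,10); v=(-3,-2)
4. t=2/3 → L at (0,26/3); v=(3,-2)

Final position: (0,26/3)
Wall sequence: LRTL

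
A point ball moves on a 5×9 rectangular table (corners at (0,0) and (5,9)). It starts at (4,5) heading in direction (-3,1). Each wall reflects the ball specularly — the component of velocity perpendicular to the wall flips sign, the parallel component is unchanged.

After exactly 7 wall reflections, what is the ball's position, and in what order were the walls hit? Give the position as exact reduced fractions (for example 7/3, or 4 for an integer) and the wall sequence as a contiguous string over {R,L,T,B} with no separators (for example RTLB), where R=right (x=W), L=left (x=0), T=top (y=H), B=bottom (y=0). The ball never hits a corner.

Final position: (5,10/3)
Wall sequence: LRTLRLR

1. t=4/3 → L at (0,19/3); v=(3,1)
2. t=5/3 → R at (5,8); v=(-3,1)
3. t=1 → T at (2,9); v=(-3,-1)
4. t=2/3 → L at (0,25/3); v=(3,-1)
5. t=5/3 → R at (5,20/3); v=(-3,-1)
6. t=5/3 → L at (0,5); v=(3,-1)
7. t=5/3 → R at (5,10/3); v=(-3,-1)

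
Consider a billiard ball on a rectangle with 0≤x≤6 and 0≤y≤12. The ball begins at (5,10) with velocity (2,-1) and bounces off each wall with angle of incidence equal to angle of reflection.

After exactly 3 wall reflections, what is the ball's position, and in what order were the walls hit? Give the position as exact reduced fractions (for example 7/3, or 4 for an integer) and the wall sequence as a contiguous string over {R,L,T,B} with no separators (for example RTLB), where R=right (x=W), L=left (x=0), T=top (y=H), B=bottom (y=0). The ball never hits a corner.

1. t=1/2 → R at (6,19/2); v=(-2,-1)
2. t=3 → L at (0,13/2); v=(2,-1)
3. t=3 → R at (6,7/2); v=(-2,-1)

Final position: (6,7/2)
Wall sequence: RLR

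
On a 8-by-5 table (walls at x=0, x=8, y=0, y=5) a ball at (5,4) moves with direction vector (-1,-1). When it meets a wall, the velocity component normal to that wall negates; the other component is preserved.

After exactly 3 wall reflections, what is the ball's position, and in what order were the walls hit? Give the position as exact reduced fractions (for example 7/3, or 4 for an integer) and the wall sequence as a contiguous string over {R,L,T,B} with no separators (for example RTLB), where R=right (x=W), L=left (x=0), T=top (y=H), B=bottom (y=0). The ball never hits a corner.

Final position: (4,5)
Wall sequence: BLT

1. t=4 → B at (1,0); v=(-1,1)
2. t=1 → L at (0,1); v=(1,1)
3. t=4 → T at (4,5); v=(1,-1)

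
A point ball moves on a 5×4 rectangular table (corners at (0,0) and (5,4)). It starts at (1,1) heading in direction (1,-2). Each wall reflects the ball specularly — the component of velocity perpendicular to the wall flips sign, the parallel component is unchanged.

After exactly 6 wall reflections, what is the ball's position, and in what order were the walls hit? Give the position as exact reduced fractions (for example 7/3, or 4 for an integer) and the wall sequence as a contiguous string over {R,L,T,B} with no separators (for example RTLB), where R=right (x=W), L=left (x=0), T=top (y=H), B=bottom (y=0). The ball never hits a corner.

Final position: (1/2,0)
Wall sequence: BTRBTB

1. t=1/2 → B at (3/2,0); v=(1,2)
2. t=2 → T at (7/2,4); v=(1,-2)
3. t=3/2 → R at (5,1); v=(-1,-2)
4. t=1/2 → B at (9/2,0); v=(-1,2)
5. t=2 → T at (5/2,4); v=(-1,-2)
6. t=2 → B at (1/2,0); v=(-1,2)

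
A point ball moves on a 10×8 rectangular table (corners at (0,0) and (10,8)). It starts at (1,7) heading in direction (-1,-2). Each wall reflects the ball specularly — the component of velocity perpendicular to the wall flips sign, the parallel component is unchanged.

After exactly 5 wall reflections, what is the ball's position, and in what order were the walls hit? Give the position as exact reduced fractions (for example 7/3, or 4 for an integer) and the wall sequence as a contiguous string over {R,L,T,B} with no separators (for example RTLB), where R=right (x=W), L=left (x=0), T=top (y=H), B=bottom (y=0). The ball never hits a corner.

Final position: (19/2,0)
Wall sequence: LBTRB

1. t=1 → L at (0,5); v=(1,-2)
2. t=5/2 → B at (5/2,0); v=(1,2)
3. t=4 → T at (13/2,8); v=(1,-2)
4. t=7/2 → R at (10,1); v=(-1,-2)
5. t=1/2 → B at (19/2,0); v=(-1,2)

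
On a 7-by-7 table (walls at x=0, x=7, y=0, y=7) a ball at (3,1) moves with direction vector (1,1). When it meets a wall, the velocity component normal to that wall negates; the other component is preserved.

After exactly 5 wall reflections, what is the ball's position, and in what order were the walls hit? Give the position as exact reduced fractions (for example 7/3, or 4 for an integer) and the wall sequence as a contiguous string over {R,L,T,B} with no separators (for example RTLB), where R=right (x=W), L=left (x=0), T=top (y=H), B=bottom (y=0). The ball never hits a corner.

Final position: (7,5)
Wall sequence: RTLBR

1. t=4 → R at (7,5); v=(-1,1)
2. t=2 → T at (5,7); v=(-1,-1)
3. t=5 → L at (0,2); v=(1,-1)
4. t=2 → B at (2,0); v=(1,1)
5. t=5 → R at (7,5); v=(-1,1)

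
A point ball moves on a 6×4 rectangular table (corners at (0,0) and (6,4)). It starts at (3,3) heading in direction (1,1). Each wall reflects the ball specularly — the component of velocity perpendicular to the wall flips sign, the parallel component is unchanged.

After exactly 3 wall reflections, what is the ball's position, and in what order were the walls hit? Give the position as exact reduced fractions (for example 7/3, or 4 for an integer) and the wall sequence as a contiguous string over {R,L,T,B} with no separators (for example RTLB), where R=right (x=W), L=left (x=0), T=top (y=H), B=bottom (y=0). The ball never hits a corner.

Final position: (4,0)
Wall sequence: TRB

1. t=1 → T at (4,4); v=(1,-1)
2. t=2 → R at (6,2); v=(-1,-1)
3. t=2 → B at (4,0); v=(-1,1)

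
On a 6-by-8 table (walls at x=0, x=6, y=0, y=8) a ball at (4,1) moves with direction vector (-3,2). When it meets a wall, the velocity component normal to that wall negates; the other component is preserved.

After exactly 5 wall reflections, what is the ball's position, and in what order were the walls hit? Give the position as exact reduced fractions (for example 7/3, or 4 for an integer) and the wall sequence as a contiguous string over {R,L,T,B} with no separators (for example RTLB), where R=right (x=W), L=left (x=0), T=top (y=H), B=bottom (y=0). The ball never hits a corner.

1. t=4/3 → L at (0,11/3); v=(3,2)
2. t=2 → R at (6,23/3); v=(-3,2)
3. t=1/6 → T at (11/2,8); v=(-3,-2)
4. t=11/6 → L at (0,13/3); v=(3,-2)
5. t=2 → R at (6,1/3); v=(-3,-2)

Final position: (6,1/3)
Wall sequence: LRTLR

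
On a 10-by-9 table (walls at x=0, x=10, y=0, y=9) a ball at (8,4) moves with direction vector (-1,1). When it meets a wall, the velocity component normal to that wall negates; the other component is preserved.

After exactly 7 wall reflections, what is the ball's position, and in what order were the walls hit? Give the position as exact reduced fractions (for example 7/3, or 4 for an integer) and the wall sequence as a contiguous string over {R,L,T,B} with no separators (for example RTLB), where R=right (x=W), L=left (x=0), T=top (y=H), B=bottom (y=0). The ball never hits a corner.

Final position: (4,0)
Wall sequence: TLBRTLB

1. t=5 → T at (3,9); v=(-1,-1)
2. t=3 → L at (0,6); v=(1,-1)
3. t=6 → B at (6,0); v=(1,1)
4. t=4 → R at (10,4); v=(-1,1)
5. t=5 → T at (5,9); v=(-1,-1)
6. t=5 → L at (0,4); v=(1,-1)
7. t=4 → B at (4,0); v=(1,1)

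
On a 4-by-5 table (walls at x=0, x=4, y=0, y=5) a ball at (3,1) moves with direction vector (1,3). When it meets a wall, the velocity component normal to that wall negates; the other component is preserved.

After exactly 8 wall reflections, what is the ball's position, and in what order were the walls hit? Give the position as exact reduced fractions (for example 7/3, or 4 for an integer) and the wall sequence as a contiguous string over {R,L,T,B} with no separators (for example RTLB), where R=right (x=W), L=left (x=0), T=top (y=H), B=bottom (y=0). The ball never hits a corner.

1. t=1 → R at (4,4); v=(-1,3)
2. t=1/3 → T at (11/3,5); v=(-1,-3)
3. t=5/3 → B at (2,0); v=(-1,3)
4. t=5/3 → T at (1/3,5); v=(-1,-3)
5. t=1/3 → L at (0,4); v=(1,-3)
6. t=4/3 → B at (4/3,0); v=(1,3)
7. t=5/3 → T at (3,5); v=(1,-3)
8. t=1 → R at (4,2); v=(-1,-3)

Final position: (4,2)
Wall sequence: RTBTLBTR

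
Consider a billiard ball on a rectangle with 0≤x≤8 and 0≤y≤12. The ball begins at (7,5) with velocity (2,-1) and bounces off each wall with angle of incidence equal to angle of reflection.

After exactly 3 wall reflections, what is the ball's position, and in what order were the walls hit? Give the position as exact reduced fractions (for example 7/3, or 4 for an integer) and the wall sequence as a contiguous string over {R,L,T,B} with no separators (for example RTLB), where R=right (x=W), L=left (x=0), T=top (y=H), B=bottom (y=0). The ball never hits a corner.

Final position: (1,0)
Wall sequence: RLB

1. t=1/2 → R at (8,9/2); v=(-2,-1)
2. t=4 → L at (0,1/2); v=(2,-1)
3. t=1/2 → B at (1,0); v=(2,1)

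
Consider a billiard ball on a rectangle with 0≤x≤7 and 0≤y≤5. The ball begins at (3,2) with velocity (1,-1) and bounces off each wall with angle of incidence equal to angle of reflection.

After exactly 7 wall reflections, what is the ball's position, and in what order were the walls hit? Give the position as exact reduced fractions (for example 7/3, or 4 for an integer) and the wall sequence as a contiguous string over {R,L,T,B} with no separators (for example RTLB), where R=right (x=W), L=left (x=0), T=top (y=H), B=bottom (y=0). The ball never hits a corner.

1. t=2 → B at (5,0); v=(1,1)
2. t=2 → R at (7,2); v=(-1,1)
3. t=3 → T at (4,5); v=(-1,-1)
4. t=4 → L at (0,1); v=(1,-1)
5. t=1 → B at (1,0); v=(1,1)
6. t=5 → T at (6,5); v=(1,-1)
7. t=1 → R at (7,4); v=(-1,-1)

Final position: (7,4)
Wall sequence: BRTLBTR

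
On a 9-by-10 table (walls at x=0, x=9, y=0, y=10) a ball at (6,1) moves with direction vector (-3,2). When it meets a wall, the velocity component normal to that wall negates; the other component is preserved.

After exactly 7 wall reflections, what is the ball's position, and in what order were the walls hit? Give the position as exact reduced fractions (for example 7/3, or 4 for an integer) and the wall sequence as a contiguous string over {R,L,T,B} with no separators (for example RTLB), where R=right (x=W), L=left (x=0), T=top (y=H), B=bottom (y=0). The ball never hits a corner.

1. t=2 → L at (0,5); v=(3,2)
2. t=5/2 → T at (15/2,10); v=(3,-2)
3. t=1/2 → R at (9,9); v=(-3,-2)
4. t=3 → L at (0,3); v=(3,-2)
5. t=3/2 → B at (9/2,0); v=(3,2)
6. t=3/2 → R at (9,3); v=(-3,2)
7. t=3 → L at (0,9); v=(3,2)

Final position: (0,9)
Wall sequence: LTRLBRL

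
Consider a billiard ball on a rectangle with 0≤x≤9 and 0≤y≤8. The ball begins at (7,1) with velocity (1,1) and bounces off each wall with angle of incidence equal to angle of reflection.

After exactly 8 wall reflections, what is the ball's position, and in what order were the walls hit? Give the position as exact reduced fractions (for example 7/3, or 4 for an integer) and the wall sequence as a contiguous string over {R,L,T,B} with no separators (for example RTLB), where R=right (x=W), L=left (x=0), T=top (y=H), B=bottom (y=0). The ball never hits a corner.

Final position: (2,0)
Wall sequence: RTLBRTLB

1. t=2 → R at (9,3); v=(-1,1)
2. t=5 → T at (4,8); v=(-1,-1)
3. t=4 → L at (0,4); v=(1,-1)
4. t=4 → B at (4,0); v=(1,1)
5. t=5 → R at (9,5); v=(-1,1)
6. t=3 → T at (6,8); v=(-1,-1)
7. t=6 → L at (0,2); v=(1,-1)
8. t=2 → B at (2,0); v=(1,1)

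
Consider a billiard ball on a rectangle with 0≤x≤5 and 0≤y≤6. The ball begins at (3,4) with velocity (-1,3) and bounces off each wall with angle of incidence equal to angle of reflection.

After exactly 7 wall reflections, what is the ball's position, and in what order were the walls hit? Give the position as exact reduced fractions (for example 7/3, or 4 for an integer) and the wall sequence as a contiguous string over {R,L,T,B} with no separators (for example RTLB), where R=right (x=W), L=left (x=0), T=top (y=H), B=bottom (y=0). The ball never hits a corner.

1. t=2/3 → T at (7/3,6); v=(-1,-3)
2. t=2 → B at (1/3,0); v=(-1,3)
3. t=1/3 → L at (0,1); v=(1,3)
4. t=5/3 → T at (5/3,6); v=(1,-3)
5. t=2 → B at (11/3,0); v=(1,3)
6. t=4/3 → R at (5,4); v=(-1,3)
7. t=2/3 → T at (13/3,6); v=(-1,-3)

Final position: (13/3,6)
Wall sequence: TBLTBRT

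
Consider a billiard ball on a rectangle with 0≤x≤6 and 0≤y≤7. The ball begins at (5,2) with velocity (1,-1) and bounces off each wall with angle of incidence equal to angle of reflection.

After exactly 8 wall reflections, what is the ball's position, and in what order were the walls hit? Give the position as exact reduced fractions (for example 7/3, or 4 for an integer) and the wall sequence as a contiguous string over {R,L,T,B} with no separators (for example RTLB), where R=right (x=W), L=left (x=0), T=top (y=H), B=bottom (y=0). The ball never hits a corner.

1. t=1 → R at (6,1); v=(-1,-1)
2. t=1 → B at (5,0); v=(-1,1)
3. t=5 → L at (0,5); v=(1,1)
4. t=2 → T at (2,7); v=(1,-1)
5. t=4 → R at (6,3); v=(-1,-1)
6. t=3 → B at (3,0); v=(-1,1)
7. t=3 → L at (0,3); v=(1,1)
8. t=4 → T at (4,7); v=(1,-1)

Final position: (4,7)
Wall sequence: RBLTRBLT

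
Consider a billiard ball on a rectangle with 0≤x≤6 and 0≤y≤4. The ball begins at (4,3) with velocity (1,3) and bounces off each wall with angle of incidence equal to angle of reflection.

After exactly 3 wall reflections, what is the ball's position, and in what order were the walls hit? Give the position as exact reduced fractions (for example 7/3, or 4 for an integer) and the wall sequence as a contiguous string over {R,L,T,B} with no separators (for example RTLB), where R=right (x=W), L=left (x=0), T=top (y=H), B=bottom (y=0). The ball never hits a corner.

Final position: (6,1)
Wall sequence: TBR

1. t=1/3 → T at (13/3,4); v=(1,-3)
2. t=4/3 → B at (17/3,0); v=(1,3)
3. t=1/3 → R at (6,1); v=(-1,3)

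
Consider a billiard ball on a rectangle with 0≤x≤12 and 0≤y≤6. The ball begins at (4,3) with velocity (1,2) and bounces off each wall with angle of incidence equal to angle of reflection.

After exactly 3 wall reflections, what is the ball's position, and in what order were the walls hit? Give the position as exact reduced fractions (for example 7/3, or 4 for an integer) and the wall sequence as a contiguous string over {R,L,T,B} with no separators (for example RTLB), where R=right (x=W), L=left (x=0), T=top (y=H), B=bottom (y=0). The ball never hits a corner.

Final position: (23/2,6)
Wall sequence: TBT

1. t=3/2 → T at (11/2,6); v=(1,-2)
2. t=3 → B at (17/2,0); v=(1,2)
3. t=3 → T at (23/2,6); v=(1,-2)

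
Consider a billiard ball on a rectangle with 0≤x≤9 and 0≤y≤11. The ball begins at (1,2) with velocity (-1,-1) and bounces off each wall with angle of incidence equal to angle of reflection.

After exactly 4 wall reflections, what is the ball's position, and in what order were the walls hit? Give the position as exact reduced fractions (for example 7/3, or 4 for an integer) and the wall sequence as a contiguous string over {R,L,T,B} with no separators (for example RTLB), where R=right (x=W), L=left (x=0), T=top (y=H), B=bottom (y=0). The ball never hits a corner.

Final position: (6,11)
Wall sequence: LBRT

1. t=1 → L at (0,1); v=(1,-1)
2. t=1 → B at (1,0); v=(1,1)
3. t=8 → R at (9,8); v=(-1,1)
4. t=3 → T at (6,11); v=(-1,-1)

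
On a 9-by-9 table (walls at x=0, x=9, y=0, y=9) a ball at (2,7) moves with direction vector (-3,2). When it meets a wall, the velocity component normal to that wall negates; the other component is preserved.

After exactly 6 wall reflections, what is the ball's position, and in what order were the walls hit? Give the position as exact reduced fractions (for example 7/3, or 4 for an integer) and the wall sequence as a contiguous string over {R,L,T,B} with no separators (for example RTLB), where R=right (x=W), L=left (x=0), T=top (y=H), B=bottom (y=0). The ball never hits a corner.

Final position: (9,25/3)
Wall sequence: LTRBLR

1. t=2/3 → L at (0,25/3); v=(3,2)
2. t=1/3 → T at (1,9); v=(3,-2)
3. t=8/3 → R at (9,11/3); v=(-3,-2)
4. t=11/6 → B at (7/2,0); v=(-3,2)
5. t=7/6 → L at (0,7/3); v=(3,2)
6. t=3 → R at (9,25/3); v=(-3,2)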